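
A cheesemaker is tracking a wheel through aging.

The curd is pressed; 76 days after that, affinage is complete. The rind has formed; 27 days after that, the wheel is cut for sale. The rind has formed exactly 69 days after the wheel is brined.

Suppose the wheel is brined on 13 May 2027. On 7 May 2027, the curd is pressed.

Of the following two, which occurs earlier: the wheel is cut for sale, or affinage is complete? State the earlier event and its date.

Affinage is complete — 22 July 2027

The wheel is brined: May 13, 2027.
The rind has formed: May 13, 2027 + 69 days = Jul 21, 2027.
The wheel is cut for sale: Jul 21, 2027 + 27 days = Aug 17, 2027.
The curd is pressed: May 7, 2027.
Affinage is complete: May 7, 2027 + 76 days = Jul 22, 2027.
Comparing: the wheel is cut for sale on Aug 17, 2027 vs affinage is complete on Jul 22, 2027. Earlier: affinage is complete.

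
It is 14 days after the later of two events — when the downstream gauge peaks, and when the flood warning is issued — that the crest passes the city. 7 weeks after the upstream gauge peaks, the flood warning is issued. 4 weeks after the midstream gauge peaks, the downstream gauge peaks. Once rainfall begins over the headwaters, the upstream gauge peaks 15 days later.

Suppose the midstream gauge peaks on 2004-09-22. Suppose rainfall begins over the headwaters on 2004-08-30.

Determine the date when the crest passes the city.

The midstream gauge peaks: Sep 22, 2004.
The downstream gauge peaks: Sep 22, 2004 + 4 weeks = Oct 20, 2004.
Rainfall begins over the headwaters: Aug 30, 2004.
The upstream gauge peaks: Aug 30, 2004 + 15 days = Sep 14, 2004.
The flood warning is issued: Sep 14, 2004 + 7 weeks = Nov 2, 2004.
Both prerequisites met — the downstream gauge peaks (Oct 20, 2004), the flood warning is issued (Nov 2, 2004); the later is Nov 2, 2004.
The crest passes the city: Nov 2, 2004 + 14 days = Nov 16, 2004.

2004-11-16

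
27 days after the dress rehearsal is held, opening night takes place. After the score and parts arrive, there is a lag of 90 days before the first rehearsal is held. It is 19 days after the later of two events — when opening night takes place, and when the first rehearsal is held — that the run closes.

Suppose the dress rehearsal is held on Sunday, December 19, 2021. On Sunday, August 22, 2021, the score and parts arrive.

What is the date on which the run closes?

Thursday, February 3, 2022

The dress rehearsal is held: Dec 19, 2021.
Opening night takes place: Dec 19, 2021 + 27 days = Jan 15, 2022.
The score and parts arrive: Aug 22, 2021.
The first rehearsal is held: Aug 22, 2021 + 90 days = Nov 20, 2021.
Both prerequisites met — opening night takes place (Jan 15, 2022), the first rehearsal is held (Nov 20, 2021); the later is Jan 15, 2022.
The run closes: Jan 15, 2022 + 19 days = Feb 3, 2022.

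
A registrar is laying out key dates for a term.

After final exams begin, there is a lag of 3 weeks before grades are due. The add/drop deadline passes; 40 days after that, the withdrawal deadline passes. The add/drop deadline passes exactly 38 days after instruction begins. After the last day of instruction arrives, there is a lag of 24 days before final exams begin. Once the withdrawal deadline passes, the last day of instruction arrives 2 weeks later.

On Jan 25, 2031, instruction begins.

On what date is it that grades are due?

Instruction begins: Jan 25, 2031.
The add/drop deadline passes: Jan 25, 2031 + 38 days = Mar 4, 2031.
The withdrawal deadline passes: Mar 4, 2031 + 40 days = Apr 13, 2031.
The last day of instruction arrives: Apr 13, 2031 + 2 weeks = Apr 27, 2031.
Final exams begin: Apr 27, 2031 + 24 days = May 21, 2031.
Grades are due: May 21, 2031 + 3 weeks = Jun 11, 2031.

Jun 11, 2031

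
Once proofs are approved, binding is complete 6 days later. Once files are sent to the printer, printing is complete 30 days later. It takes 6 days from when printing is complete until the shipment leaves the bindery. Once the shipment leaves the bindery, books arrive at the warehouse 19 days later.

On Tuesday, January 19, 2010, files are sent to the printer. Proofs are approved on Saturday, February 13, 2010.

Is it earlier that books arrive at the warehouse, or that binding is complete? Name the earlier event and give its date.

Binding is complete — Friday, February 19, 2010

Files are sent to the printer: Jan 19, 2010.
Printing is complete: Jan 19, 2010 + 30 days = Feb 18, 2010.
The shipment leaves the bindery: Feb 18, 2010 + 6 days = Feb 24, 2010.
Books arrive at the warehouse: Feb 24, 2010 + 19 days = Mar 15, 2010.
Proofs are approved: Feb 13, 2010.
Binding is complete: Feb 13, 2010 + 6 days = Feb 19, 2010.
Comparing: books arrive at the warehouse on Mar 15, 2010 vs binding is complete on Feb 19, 2010. Earlier: binding is complete.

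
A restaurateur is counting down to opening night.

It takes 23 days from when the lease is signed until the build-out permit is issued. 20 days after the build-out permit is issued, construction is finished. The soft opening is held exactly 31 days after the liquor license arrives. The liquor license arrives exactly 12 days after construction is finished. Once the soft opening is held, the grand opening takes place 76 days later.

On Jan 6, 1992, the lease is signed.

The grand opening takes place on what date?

Jun 16, 1992

The lease is signed: Jan 6, 1992.
The build-out permit is issued: Jan 6, 1992 + 23 days = Jan 29, 1992.
Construction is finished: Jan 29, 1992 + 20 days = Feb 18, 1992.
The liquor license arrives: Feb 18, 1992 + 12 days = Mar 1, 1992.
The soft opening is held: Mar 1, 1992 + 31 days = Apr 1, 1992.
The grand opening takes place: Apr 1, 1992 + 76 days = Jun 16, 1992.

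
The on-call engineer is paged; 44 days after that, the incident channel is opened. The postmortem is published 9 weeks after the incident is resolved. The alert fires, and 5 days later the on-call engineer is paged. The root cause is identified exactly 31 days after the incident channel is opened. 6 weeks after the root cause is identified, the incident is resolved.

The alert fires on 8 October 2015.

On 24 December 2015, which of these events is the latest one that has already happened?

The incident channel is opened

The alert fires: Oct 8, 2015.
The on-call engineer is paged: Oct 8, 2015 + 5 days = Oct 13, 2015.
The incident channel is opened: Oct 13, 2015 + 44 days = Nov 26, 2015.
The root cause is identified: Nov 26, 2015 + 31 days = Dec 27, 2015.
The incident is resolved: Dec 27, 2015 + 6 weeks = Feb 7, 2016.
The postmortem is published: Feb 7, 2016 + 9 weeks = Apr 10, 2016.
Dec 24, 2015 falls between when the incident channel is opened (Nov 26, 2015) and when the root cause is identified (Dec 27, 2015).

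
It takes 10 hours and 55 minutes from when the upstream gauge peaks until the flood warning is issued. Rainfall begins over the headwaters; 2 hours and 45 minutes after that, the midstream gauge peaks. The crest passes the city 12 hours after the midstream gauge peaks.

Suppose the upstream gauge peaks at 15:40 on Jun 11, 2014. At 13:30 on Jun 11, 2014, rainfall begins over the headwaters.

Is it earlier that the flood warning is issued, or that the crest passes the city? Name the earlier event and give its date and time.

The upstream gauge peaks: 15:40 Jun 11, 2014.
The flood warning is issued: 15:40 Jun 11, 2014 + 10h55m = 02:35 Jun 12, 2014.
Rainfall begins over the headwaters: 13:30 Jun 11, 2014.
The midstream gauge peaks: 13:30 Jun 11, 2014 + 2h45m = 16:15 Jun 11, 2014.
The crest passes the city: 16:15 Jun 11, 2014 + 12h = 04:15 Jun 12, 2014.
Comparing: the flood warning is issued at 02:35 Jun 12, 2014 vs the crest passes the city at 04:15 Jun 12, 2014. Earlier: the flood warning is issued.

The flood warning is issued — 02:35 on Jun 12, 2014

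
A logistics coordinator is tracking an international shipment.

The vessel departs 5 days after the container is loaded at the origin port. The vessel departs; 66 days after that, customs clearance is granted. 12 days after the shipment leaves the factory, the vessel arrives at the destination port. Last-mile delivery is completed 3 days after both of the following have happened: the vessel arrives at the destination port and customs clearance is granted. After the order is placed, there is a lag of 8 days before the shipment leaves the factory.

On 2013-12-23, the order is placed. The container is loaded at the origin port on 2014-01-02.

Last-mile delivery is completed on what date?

2014-03-17

The order is placed: Dec 23, 2013.
The shipment leaves the factory: Dec 23, 2013 + 8 days = Dec 31, 2013.
The vessel arrives at the destination port: Dec 31, 2013 + 12 days = Jan 12, 2014.
The container is loaded at the origin port: Jan 2, 2014.
The vessel departs: Jan 2, 2014 + 5 days = Jan 7, 2014.
Customs clearance is granted: Jan 7, 2014 + 66 days = Mar 14, 2014.
Both prerequisites met — the vessel arrives at the destination port (Jan 12, 2014), customs clearance is granted (Mar 14, 2014); the later is Mar 14, 2014.
Last-mile delivery is completed: Mar 14, 2014 + 3 days = Mar 17, 2014.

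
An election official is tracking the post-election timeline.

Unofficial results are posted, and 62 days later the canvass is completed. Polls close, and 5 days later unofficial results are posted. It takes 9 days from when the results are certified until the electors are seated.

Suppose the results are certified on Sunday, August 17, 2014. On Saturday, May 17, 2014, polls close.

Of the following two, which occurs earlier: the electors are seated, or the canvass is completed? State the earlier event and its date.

The canvass is completed — Wednesday, July 23, 2014

The results are certified: Aug 17, 2014.
The electors are seated: Aug 17, 2014 + 9 days = Aug 26, 2014.
Polls close: May 17, 2014.
Unofficial results are posted: May 17, 2014 + 5 days = May 22, 2014.
The canvass is completed: May 22, 2014 + 62 days = Jul 23, 2014.
Comparing: the electors are seated on Aug 26, 2014 vs the canvass is completed on Jul 23, 2014. Earlier: the canvass is completed.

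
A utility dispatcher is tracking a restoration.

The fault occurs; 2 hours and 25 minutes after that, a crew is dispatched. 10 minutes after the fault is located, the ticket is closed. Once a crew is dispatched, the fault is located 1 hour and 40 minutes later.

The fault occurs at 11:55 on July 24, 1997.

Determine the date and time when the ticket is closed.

16:10 on July 24, 1997

The fault occurs: 11:55 Jul 24, 1997.
A crew is dispatched: 11:55 Jul 24, 1997 + 2h25m = 14:20 Jul 24, 1997.
The fault is located: 14:20 Jul 24, 1997 + 1h40m = 16:00 Jul 24, 1997.
The ticket is closed: 16:00 Jul 24, 1997 + 10m = 16:10 Jul 24, 1997.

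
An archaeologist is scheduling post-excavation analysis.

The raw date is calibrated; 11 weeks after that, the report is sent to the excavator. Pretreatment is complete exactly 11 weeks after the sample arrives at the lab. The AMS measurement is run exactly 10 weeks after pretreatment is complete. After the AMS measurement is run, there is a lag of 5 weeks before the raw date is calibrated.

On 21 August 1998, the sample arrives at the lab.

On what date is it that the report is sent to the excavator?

7 May 1999

The sample arrives at the lab: Aug 21, 1998.
Pretreatment is complete: Aug 21, 1998 + 11 weeks = Nov 6, 1998.
The AMS measurement is run: Nov 6, 1998 + 10 weeks = Jan 15, 1999.
The raw date is calibrated: Jan 15, 1999 + 5 weeks = Feb 19, 1999.
The report is sent to the excavator: Feb 19, 1999 + 11 weeks = May 7, 1999.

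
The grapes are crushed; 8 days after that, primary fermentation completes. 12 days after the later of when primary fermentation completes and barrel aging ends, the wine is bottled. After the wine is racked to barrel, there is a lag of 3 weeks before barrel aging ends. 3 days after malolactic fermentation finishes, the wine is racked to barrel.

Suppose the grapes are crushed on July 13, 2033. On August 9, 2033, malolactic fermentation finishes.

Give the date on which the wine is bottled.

September 14, 2033

The grapes are crushed: Jul 13, 2033.
Primary fermentation completes: Jul 13, 2033 + 8 days = Jul 21, 2033.
Malolactic fermentation finishes: Aug 9, 2033.
The wine is racked to barrel: Aug 9, 2033 + 3 days = Aug 12, 2033.
Barrel aging ends: Aug 12, 2033 + 3 weeks = Sep 2, 2033.
Both prerequisites met — primary fermentation completes (Jul 21, 2033), barrel aging ends (Sep 2, 2033); the later is Sep 2, 2033.
The wine is bottled: Sep 2, 2033 + 12 days = Sep 14, 2033.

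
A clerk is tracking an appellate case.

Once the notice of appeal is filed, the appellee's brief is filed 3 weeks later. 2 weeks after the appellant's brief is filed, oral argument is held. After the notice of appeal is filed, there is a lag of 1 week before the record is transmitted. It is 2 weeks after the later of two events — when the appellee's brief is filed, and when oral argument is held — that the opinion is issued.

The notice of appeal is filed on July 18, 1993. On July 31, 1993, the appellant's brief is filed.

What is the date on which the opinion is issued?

The notice of appeal is filed: Jul 18, 1993.
The appellee's brief is filed: Jul 18, 1993 + 3 weeks = Aug 8, 1993.
The appellant's brief is filed: Jul 31, 1993.
Oral argument is held: Jul 31, 1993 + 2 weeks = Aug 14, 1993.
Both prerequisites met — the appellee's brief is filed (Aug 8, 1993), oral argument is held (Aug 14, 1993); the later is Aug 14, 1993.
The opinion is issued: Aug 14, 1993 + 2 weeks = Aug 28, 1993.

August 28, 1993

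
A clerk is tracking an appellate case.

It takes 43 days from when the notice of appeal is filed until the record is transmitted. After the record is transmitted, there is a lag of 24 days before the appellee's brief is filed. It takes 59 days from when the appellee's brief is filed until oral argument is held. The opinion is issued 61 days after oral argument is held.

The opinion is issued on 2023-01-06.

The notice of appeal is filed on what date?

2022-07-03

The opinion is issued: Jan 6, 2023.
Oral argument is held: Jan 6, 2023 − 61 days = Nov 6, 2022.
The appellee's brief is filed: Nov 6, 2022 − 59 days = Sep 8, 2022.
The record is transmitted: Sep 8, 2022 − 24 days = Aug 15, 2022.
The notice of appeal is filed: Aug 15, 2022 − 43 days = Jul 3, 2022.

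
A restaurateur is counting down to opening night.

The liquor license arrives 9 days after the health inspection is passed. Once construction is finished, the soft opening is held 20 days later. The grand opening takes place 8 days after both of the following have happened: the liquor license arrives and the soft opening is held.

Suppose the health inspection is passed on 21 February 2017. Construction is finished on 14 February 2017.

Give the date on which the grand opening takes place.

14 March 2017

The health inspection is passed: Feb 21, 2017.
The liquor license arrives: Feb 21, 2017 + 9 days = Mar 2, 2017.
Construction is finished: Feb 14, 2017.
The soft opening is held: Feb 14, 2017 + 20 days = Mar 6, 2017.
Both prerequisites met — the liquor license arrives (Mar 2, 2017), the soft opening is held (Mar 6, 2017); the later is Mar 6, 2017.
The grand opening takes place: Mar 6, 2017 + 8 days = Mar 14, 2017.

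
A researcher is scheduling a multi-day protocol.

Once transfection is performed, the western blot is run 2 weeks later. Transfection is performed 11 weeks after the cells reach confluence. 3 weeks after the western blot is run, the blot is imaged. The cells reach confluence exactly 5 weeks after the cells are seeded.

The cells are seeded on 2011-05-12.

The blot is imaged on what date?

The cells are seeded: May 12, 2011.
The cells reach confluence: May 12, 2011 + 5 weeks = Jun 16, 2011.
Transfection is performed: Jun 16, 2011 + 11 weeks = Sep 1, 2011.
The western blot is run: Sep 1, 2011 + 2 weeks = Sep 15, 2011.
The blot is imaged: Sep 15, 2011 + 3 weeks = Oct 6, 2011.

2011-10-06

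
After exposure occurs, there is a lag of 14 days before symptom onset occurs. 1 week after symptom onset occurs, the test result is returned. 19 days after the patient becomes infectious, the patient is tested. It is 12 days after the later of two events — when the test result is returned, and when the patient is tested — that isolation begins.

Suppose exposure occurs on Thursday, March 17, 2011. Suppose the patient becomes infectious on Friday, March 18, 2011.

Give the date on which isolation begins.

Exposure occurs: Mar 17, 2011.
Symptom onset occurs: Mar 17, 2011 + 14 days = Mar 31, 2011.
The test result is returned: Mar 31, 2011 + 1 week = Apr 7, 2011.
The patient becomes infectious: Mar 18, 2011.
The patient is tested: Mar 18, 2011 + 19 days = Apr 6, 2011.
Both prerequisites met — the test result is returned (Apr 7, 2011), the patient is tested (Apr 6, 2011); the later is Apr 7, 2011.
Isolation begins: Apr 7, 2011 + 12 days = Apr 19, 2011.

Tuesday, April 19, 2011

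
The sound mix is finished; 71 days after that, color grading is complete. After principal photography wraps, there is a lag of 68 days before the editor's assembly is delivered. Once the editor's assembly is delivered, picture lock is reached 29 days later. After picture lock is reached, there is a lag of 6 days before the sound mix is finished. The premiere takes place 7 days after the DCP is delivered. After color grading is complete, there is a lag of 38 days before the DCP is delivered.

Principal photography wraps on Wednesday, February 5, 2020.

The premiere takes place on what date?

Principal photography wraps: Feb 5, 2020.
The editor's assembly is delivered: Feb 5, 2020 + 68 days = Apr 13, 2020.
Picture lock is reached: Apr 13, 2020 + 29 days = May 12, 2020.
The sound mix is finished: May 12, 2020 + 6 days = May 18, 2020.
Color grading is complete: May 18, 2020 + 71 days = Jul 28, 2020.
The DCP is delivered: Jul 28, 2020 + 38 days = Sep 4, 2020.
The premiere takes place: Sep 4, 2020 + 7 days = Sep 11, 2020.

Friday, September 11, 2020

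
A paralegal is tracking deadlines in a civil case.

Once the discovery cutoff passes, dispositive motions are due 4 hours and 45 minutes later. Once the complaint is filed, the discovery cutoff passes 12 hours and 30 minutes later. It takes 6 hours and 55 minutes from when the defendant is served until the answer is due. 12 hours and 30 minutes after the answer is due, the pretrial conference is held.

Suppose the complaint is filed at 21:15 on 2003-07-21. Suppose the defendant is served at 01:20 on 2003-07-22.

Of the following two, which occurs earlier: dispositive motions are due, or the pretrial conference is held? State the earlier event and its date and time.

Dispositive motions are due — 14:30 on 2003-07-22

The complaint is filed: 21:15 Jul 21, 2003.
The discovery cutoff passes: 21:15 Jul 21, 2003 + 12h30m = 09:45 Jul 22, 2003.
Dispositive motions are due: 09:45 Jul 22, 2003 + 4h45m = 14:30 Jul 22, 2003.
The defendant is served: 01:20 Jul 22, 2003.
The answer is due: 01:20 Jul 22, 2003 + 6h55m = 08:15 Jul 22, 2003.
The pretrial conference is held: 08:15 Jul 22, 2003 + 12h30m = 20:45 Jul 22, 2003.
Comparing: dispositive motions are due at 14:30 Jul 22, 2003 vs the pretrial conference is held at 20:45 Jul 22, 2003. Earlier: dispositive motions are due.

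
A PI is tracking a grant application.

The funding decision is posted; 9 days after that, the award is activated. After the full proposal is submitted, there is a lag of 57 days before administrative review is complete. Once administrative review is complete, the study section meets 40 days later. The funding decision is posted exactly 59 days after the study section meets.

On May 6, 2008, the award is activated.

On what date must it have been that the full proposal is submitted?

Nov 23, 2007

The award is activated: May 6, 2008.
The funding decision is posted: May 6, 2008 − 9 days = Apr 27, 2008.
The study section meets: Apr 27, 2008 − 59 days = Feb 28, 2008.
Administrative review is complete: Feb 28, 2008 − 40 days = Jan 19, 2008.
The full proposal is submitted: Jan 19, 2008 − 57 days = Nov 23, 2007.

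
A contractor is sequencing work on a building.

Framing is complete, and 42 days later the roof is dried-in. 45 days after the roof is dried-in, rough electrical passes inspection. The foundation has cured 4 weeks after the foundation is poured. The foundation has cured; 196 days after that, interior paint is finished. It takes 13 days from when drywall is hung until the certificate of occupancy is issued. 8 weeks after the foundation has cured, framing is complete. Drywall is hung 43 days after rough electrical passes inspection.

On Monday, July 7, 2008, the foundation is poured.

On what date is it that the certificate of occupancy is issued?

The foundation is poured: Jul 7, 2008.
The foundation has cured: Jul 7, 2008 + 4 weeks = Aug 4, 2008.
Framing is complete: Aug 4, 2008 + 8 weeks = Sep 29, 2008.
The roof is dried-in: Sep 29, 2008 + 42 days = Nov 10, 2008.
Rough electrical passes inspection: Nov 10, 2008 + 45 days = Dec 25, 2008.
Drywall is hung: Dec 25, 2008 + 43 days = Feb 6, 2009.
The certificate of occupancy is issued: Feb 6, 2009 + 13 days = Feb 19, 2009.

Thursday, February 19, 2009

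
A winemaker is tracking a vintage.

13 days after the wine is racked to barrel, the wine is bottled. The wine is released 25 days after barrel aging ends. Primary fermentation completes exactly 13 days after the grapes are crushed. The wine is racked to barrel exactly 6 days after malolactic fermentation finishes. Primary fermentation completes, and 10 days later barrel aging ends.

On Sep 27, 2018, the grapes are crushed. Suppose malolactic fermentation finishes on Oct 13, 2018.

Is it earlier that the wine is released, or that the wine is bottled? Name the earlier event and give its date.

The wine is bottled — Nov 1, 2018

The grapes are crushed: Sep 27, 2018.
Primary fermentation completes: Sep 27, 2018 + 13 days = Oct 10, 2018.
Barrel aging ends: Oct 10, 2018 + 10 days = Oct 20, 2018.
The wine is released: Oct 20, 2018 + 25 days = Nov 14, 2018.
Malolactic fermentation finishes: Oct 13, 2018.
The wine is racked to barrel: Oct 13, 2018 + 6 days = Oct 19, 2018.
The wine is bottled: Oct 19, 2018 + 13 days = Nov 1, 2018.
Comparing: the wine is released on Nov 14, 2018 vs the wine is bottled on Nov 1, 2018. Earlier: the wine is bottled.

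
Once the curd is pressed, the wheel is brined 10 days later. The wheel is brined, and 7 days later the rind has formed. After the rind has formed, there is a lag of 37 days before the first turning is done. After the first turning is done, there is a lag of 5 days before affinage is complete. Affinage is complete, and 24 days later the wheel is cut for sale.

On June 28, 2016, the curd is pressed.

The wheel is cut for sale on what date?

The curd is pressed: Jun 28, 2016.
The wheel is brined: Jun 28, 2016 + 10 days = Jul 8, 2016.
The rind has formed: Jul 8, 2016 + 7 days = Jul 15, 2016.
The first turning is done: Jul 15, 2016 + 37 days = Aug 21, 2016.
Affinage is complete: Aug 21, 2016 + 5 days = Aug 26, 2016.
The wheel is cut for sale: Aug 26, 2016 + 24 days = Sep 19, 2016.

September 19, 2016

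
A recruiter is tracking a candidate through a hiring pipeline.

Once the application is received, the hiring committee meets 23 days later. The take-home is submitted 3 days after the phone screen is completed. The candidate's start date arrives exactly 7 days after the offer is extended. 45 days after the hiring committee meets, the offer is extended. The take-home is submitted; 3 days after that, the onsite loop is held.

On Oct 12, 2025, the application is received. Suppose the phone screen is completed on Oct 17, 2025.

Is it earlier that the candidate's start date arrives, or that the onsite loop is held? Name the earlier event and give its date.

The onsite loop is held — Oct 23, 2025

The application is received: Oct 12, 2025.
The hiring committee meets: Oct 12, 2025 + 23 days = Nov 4, 2025.
The offer is extended: Nov 4, 2025 + 45 days = Dec 19, 2025.
The candidate's start date arrives: Dec 19, 2025 + 7 days = Dec 26, 2025.
The phone screen is completed: Oct 17, 2025.
The take-home is submitted: Oct 17, 2025 + 3 days = Oct 20, 2025.
The onsite loop is held: Oct 20, 2025 + 3 days = Oct 23, 2025.
Comparing: the candidate's start date arrives on Dec 26, 2025 vs the onsite loop is held on Oct 23, 2025. Earlier: the onsite loop is held.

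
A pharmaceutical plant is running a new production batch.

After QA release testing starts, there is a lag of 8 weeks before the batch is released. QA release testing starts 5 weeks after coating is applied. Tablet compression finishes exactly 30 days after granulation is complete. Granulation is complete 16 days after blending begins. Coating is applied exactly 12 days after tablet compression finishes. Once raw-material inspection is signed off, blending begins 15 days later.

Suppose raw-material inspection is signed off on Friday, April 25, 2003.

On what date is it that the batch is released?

Raw-material inspection is signed off: Apr 25, 2003.
Blending begins: Apr 25, 2003 + 15 days = May 10, 2003.
Granulation is complete: May 10, 2003 + 16 days = May 26, 2003.
Tablet compression finishes: May 26, 2003 + 30 days = Jun 25, 2003.
Coating is applied: Jun 25, 2003 + 12 days = Jul 7, 2003.
QA release testing starts: Jul 7, 2003 + 5 weeks = Aug 11, 2003.
The batch is released: Aug 11, 2003 + 8 weeks = Oct 6, 2003.

Monday, October 6, 2003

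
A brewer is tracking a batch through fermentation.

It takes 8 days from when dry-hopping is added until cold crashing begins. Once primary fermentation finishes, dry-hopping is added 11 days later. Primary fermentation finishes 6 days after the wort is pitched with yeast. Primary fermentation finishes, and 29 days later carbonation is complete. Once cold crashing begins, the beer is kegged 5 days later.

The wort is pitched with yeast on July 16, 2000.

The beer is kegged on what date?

August 15, 2000

The wort is pitched with yeast: Jul 16, 2000.
Primary fermentation finishes: Jul 16, 2000 + 6 days = Jul 22, 2000.
Dry-hopping is added: Jul 22, 2000 + 11 days = Aug 2, 2000.
Cold crashing begins: Aug 2, 2000 + 8 days = Aug 10, 2000.
The beer is kegged: Aug 10, 2000 + 5 days = Aug 15, 2000.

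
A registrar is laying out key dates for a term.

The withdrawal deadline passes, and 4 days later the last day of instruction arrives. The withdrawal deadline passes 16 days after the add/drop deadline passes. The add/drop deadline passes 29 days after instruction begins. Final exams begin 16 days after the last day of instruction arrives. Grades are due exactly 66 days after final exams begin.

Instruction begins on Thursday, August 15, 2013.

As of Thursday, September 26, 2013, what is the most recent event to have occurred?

Instruction begins: Aug 15, 2013.
The add/drop deadline passes: Aug 15, 2013 + 29 days = Sep 13, 2013.
The withdrawal deadline passes: Sep 13, 2013 + 16 days = Sep 29, 2013.
The last day of instruction arrives: Sep 29, 2013 + 4 days = Oct 3, 2013.
Final exams begin: Oct 3, 2013 + 16 days = Oct 19, 2013.
Grades are due: Oct 19, 2013 + 66 days = Dec 24, 2013.
Sep 26, 2013 falls between when the add/drop deadline passes (Sep 13, 2013) and when the withdrawal deadline passes (Sep 29, 2013).

The add/drop deadline passes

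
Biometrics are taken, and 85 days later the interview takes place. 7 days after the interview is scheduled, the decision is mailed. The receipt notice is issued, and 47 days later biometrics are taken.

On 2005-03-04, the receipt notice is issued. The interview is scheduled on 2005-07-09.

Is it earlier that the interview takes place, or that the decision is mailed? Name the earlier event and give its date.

The receipt notice is issued: Mar 4, 2005.
Biometrics are taken: Mar 4, 2005 + 47 days = Apr 20, 2005.
The interview takes place: Apr 20, 2005 + 85 days = Jul 14, 2005.
The interview is scheduled: Jul 9, 2005.
The decision is mailed: Jul 9, 2005 + 7 days = Jul 16, 2005.
Comparing: the interview takes place on Jul 14, 2005 vs the decision is mailed on Jul 16, 2005. Earlier: the interview takes place.

The interview takes place — 2005-07-14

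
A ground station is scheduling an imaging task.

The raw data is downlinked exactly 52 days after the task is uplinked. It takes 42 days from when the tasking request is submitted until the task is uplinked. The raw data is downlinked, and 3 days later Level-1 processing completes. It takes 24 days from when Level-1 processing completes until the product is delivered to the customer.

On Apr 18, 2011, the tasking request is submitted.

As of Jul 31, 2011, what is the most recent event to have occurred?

The tasking request is submitted: Apr 18, 2011.
The task is uplinked: Apr 18, 2011 + 42 days = May 30, 2011.
The raw data is downlinked: May 30, 2011 + 52 days = Jul 21, 2011.
Level-1 processing completes: Jul 21, 2011 + 3 days = Jul 24, 2011.
The product is delivered to the customer: Jul 24, 2011 + 24 days = Aug 17, 2011.
Jul 31, 2011 falls between when Level-1 processing completes (Jul 24, 2011) and when the product is delivered to the customer (Aug 17, 2011).

Level-1 processing completes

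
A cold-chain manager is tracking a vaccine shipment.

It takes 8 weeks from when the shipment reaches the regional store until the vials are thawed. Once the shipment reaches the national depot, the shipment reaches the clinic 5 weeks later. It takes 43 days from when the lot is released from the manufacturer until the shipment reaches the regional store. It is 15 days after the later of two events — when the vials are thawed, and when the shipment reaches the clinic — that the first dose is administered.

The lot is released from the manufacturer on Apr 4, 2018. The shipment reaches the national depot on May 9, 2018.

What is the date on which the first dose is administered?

The lot is released from the manufacturer: Apr 4, 2018.
The shipment reaches the regional store: Apr 4, 2018 + 43 days = May 17, 2018.
The vials are thawed: May 17, 2018 + 8 weeks = Jul 12, 2018.
The shipment reaches the national depot: May 9, 2018.
The shipment reaches the clinic: May 9, 2018 + 5 weeks = Jun 13, 2018.
Both prerequisites met — the vials are thawed (Jul 12, 2018), the shipment reaches the clinic (Jun 13, 2018); the later is Jul 12, 2018.
The first dose is administered: Jul 12, 2018 + 15 days = Jul 27, 2018.

Jul 27, 2018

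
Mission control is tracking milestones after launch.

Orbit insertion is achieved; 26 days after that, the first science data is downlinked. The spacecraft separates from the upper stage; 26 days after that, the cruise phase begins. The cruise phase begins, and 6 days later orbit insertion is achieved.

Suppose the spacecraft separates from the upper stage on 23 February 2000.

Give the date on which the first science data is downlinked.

21 April 2000

The spacecraft separates from the upper stage: Feb 23, 2000.
The cruise phase begins: Feb 23, 2000 + 26 days = Mar 20, 2000.
Orbit insertion is achieved: Mar 20, 2000 + 6 days = Mar 26, 2000.
The first science data is downlinked: Mar 26, 2000 + 26 days = Apr 21, 2000.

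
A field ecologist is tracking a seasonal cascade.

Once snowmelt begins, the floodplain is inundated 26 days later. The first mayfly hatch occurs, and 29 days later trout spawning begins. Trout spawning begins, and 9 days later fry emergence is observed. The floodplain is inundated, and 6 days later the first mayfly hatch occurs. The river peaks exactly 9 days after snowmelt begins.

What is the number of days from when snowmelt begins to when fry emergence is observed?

Causal path: snowmelt begins → the floodplain is inundated → the first mayfly hatch occurs → trout spawning begins → fry emergence is observed.
Total delay along the path: 26 + 6 + 29 + 9 = 70 days.

70 days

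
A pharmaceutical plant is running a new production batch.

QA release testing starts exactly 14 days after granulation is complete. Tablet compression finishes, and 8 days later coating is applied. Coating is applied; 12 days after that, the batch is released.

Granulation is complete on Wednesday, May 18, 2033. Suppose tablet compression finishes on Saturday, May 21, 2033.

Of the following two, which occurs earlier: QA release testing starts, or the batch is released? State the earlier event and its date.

Granulation is complete: May 18, 2033.
QA release testing starts: May 18, 2033 + 14 days = Jun 1, 2033.
Tablet compression finishes: May 21, 2033.
Coating is applied: May 21, 2033 + 8 days = May 29, 2033.
The batch is released: May 29, 2033 + 12 days = Jun 10, 2033.
Comparing: QA release testing starts on Jun 1, 2033 vs the batch is released on Jun 10, 2033. Earlier: QA release testing starts.

QA release testing starts — Wednesday, June 1, 2033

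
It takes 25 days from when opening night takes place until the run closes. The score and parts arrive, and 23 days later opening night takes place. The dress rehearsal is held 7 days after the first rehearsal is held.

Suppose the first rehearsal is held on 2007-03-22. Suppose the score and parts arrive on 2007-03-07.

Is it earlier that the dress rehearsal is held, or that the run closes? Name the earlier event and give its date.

The dress rehearsal is held — 2007-03-29

The first rehearsal is held: Mar 22, 2007.
The dress rehearsal is held: Mar 22, 2007 + 7 days = Mar 29, 2007.
The score and parts arrive: Mar 7, 2007.
Opening night takes place: Mar 7, 2007 + 23 days = Mar 30, 2007.
The run closes: Mar 30, 2007 + 25 days = Apr 24, 2007.
Comparing: the dress rehearsal is held on Mar 29, 2007 vs the run closes on Apr 24, 2007. Earlier: the dress rehearsal is held.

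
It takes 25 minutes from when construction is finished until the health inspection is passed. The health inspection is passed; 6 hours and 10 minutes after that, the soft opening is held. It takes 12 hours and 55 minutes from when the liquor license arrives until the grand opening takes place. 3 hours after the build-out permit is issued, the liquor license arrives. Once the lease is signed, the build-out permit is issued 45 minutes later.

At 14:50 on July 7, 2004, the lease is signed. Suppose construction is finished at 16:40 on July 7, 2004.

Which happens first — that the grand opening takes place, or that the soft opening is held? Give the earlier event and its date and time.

The soft opening is held — 23:15 on July 7, 2004

The lease is signed: 14:50 Jul 7, 2004.
The build-out permit is issued: 14:50 Jul 7, 2004 + 45m = 15:35 Jul 7, 2004.
The liquor license arrives: 15:35 Jul 7, 2004 + 3h = 18:35 Jul 7, 2004.
The grand opening takes place: 18:35 Jul 7, 2004 + 12h55m = 07:30 Jul 8, 2004.
Construction is finished: 16:40 Jul 7, 2004.
The health inspection is passed: 16:40 Jul 7, 2004 + 25m = 17:05 Jul 7, 2004.
The soft opening is held: 17:05 Jul 7, 2004 + 6h10m = 23:15 Jul 7, 2004.
Comparing: the grand opening takes place at 07:30 Jul 8, 2004 vs the soft opening is held at 23:15 Jul 7, 2004. Earlier: the soft opening is held.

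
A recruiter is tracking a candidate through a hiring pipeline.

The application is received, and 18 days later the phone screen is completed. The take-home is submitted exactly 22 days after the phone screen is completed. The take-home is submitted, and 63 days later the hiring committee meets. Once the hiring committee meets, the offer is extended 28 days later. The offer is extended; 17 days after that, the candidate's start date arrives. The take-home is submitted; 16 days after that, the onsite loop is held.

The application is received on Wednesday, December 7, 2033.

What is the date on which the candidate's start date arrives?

The application is received: Dec 7, 2033.
The phone screen is completed: Dec 7, 2033 + 18 days = Dec 25, 2033.
The take-home is submitted: Dec 25, 2033 + 22 days = Jan 16, 2034.
The hiring committee meets: Jan 16, 2034 + 63 days = Mar 20, 2034.
The offer is extended: Mar 20, 2034 + 28 days = Apr 17, 2034.
The candidate's start date arrives: Apr 17, 2034 + 17 days = May 4, 2034.

Thursday, May 4, 2034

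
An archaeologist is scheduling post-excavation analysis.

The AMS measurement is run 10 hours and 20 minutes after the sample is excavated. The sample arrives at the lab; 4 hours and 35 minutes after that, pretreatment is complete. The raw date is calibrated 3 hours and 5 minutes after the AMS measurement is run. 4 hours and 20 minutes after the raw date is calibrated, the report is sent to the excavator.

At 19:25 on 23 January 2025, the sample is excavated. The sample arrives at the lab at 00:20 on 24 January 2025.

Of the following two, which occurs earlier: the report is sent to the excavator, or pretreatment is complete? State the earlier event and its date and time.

Pretreatment is complete — 04:55 on 24 January 2025

The sample is excavated: 19:25 Jan 23, 2025.
The AMS measurement is run: 19:25 Jan 23, 2025 + 10h20m = 05:45 Jan 24, 2025.
The raw date is calibrated: 05:45 Jan 24, 2025 + 3h05m = 08:50 Jan 24, 2025.
The report is sent to the excavator: 08:50 Jan 24, 2025 + 4h20m = 13:10 Jan 24, 2025.
The sample arrives at the lab: 00:20 Jan 24, 2025.
Pretreatment is complete: 00:20 Jan 24, 2025 + 4h35m = 04:55 Jan 24, 2025.
Comparing: the report is sent to the excavator at 13:10 Jan 24, 2025 vs pretreatment is complete at 04:55 Jan 24, 2025. Earlier: pretreatment is complete.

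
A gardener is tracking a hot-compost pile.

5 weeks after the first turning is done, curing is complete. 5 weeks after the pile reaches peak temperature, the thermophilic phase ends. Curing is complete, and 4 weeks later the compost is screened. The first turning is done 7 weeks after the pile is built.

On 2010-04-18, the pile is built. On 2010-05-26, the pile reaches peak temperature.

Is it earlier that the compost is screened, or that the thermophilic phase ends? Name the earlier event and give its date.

The pile is built: Apr 18, 2010.
The first turning is done: Apr 18, 2010 + 7 weeks = Jun 6, 2010.
Curing is complete: Jun 6, 2010 + 5 weeks = Jul 11, 2010.
The compost is screened: Jul 11, 2010 + 4 weeks = Aug 8, 2010.
The pile reaches peak temperature: May 26, 2010.
The thermophilic phase ends: May 26, 2010 + 5 weeks = Jun 30, 2010.
Comparing: the compost is screened on Aug 8, 2010 vs the thermophilic phase ends on Jun 30, 2010. Earlier: the thermophilic phase ends.

The thermophilic phase ends — 2010-06-30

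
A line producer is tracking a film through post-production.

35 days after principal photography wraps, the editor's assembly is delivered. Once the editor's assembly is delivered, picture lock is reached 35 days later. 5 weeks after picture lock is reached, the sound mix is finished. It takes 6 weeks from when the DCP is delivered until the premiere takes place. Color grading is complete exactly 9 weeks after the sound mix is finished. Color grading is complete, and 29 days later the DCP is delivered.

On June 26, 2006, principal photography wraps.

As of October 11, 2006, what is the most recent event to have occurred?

The sound mix is finished

Principal photography wraps: Jun 26, 2006.
The editor's assembly is delivered: Jun 26, 2006 + 35 days = Jul 31, 2006.
Picture lock is reached: Jul 31, 2006 + 35 days = Sep 4, 2006.
The sound mix is finished: Sep 4, 2006 + 5 weeks = Oct 9, 2006.
Color grading is complete: Oct 9, 2006 + 9 weeks = Dec 11, 2006.
The DCP is delivered: Dec 11, 2006 + 29 days = Jan 9, 2007.
The premiere takes place: Jan 9, 2007 + 6 weeks = Feb 20, 2007.
Oct 11, 2006 falls between when the sound mix is finished (Oct 9, 2006) and when color grading is complete (Dec 11, 2006).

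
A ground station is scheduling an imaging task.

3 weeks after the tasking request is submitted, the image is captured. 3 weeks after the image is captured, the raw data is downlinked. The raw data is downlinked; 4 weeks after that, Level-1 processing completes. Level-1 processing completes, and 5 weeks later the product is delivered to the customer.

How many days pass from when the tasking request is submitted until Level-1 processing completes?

70 days

Causal path: the tasking request is submitted → the image is captured → the raw data is downlinked → Level-1 processing completes.
Total delay along the path: 3 + 3 + 4 weeks = 10 weeks = 70 days.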